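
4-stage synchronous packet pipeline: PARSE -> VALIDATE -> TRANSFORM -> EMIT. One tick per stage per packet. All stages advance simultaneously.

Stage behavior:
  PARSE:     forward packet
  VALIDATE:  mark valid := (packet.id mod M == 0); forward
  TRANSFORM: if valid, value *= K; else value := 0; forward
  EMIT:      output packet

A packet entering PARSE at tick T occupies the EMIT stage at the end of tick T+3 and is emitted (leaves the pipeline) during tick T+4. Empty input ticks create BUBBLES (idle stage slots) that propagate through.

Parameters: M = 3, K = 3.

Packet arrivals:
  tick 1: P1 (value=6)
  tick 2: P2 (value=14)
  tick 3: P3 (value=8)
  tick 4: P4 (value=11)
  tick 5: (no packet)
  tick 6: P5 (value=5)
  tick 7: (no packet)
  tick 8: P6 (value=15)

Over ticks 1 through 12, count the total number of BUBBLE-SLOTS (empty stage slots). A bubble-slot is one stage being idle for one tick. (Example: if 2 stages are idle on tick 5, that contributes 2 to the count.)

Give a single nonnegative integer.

Answer: 24

Derivation:
Tick 1: [PARSE:P1(v=6,ok=F), VALIDATE:-, TRANSFORM:-, EMIT:-] out:-; bubbles=3
Tick 2: [PARSE:P2(v=14,ok=F), VALIDATE:P1(v=6,ok=F), TRANSFORM:-, EMIT:-] out:-; bubbles=2
Tick 3: [PARSE:P3(v=8,ok=F), VALIDATE:P2(v=14,ok=F), TRANSFORM:P1(v=0,ok=F), EMIT:-] out:-; bubbles=1
Tick 4: [PARSE:P4(v=11,ok=F), VALIDATE:P3(v=8,ok=T), TRANSFORM:P2(v=0,ok=F), EMIT:P1(v=0,ok=F)] out:-; bubbles=0
Tick 5: [PARSE:-, VALIDATE:P4(v=11,ok=F), TRANSFORM:P3(v=24,ok=T), EMIT:P2(v=0,ok=F)] out:P1(v=0); bubbles=1
Tick 6: [PARSE:P5(v=5,ok=F), VALIDATE:-, TRANSFORM:P4(v=0,ok=F), EMIT:P3(v=24,ok=T)] out:P2(v=0); bubbles=1
Tick 7: [PARSE:-, VALIDATE:P5(v=5,ok=F), TRANSFORM:-, EMIT:P4(v=0,ok=F)] out:P3(v=24); bubbles=2
Tick 8: [PARSE:P6(v=15,ok=F), VALIDATE:-, TRANSFORM:P5(v=0,ok=F), EMIT:-] out:P4(v=0); bubbles=2
Tick 9: [PARSE:-, VALIDATE:P6(v=15,ok=T), TRANSFORM:-, EMIT:P5(v=0,ok=F)] out:-; bubbles=2
Tick 10: [PARSE:-, VALIDATE:-, TRANSFORM:P6(v=45,ok=T), EMIT:-] out:P5(v=0); bubbles=3
Tick 11: [PARSE:-, VALIDATE:-, TRANSFORM:-, EMIT:P6(v=45,ok=T)] out:-; bubbles=3
Tick 12: [PARSE:-, VALIDATE:-, TRANSFORM:-, EMIT:-] out:P6(v=45); bubbles=4
Total bubble-slots: 24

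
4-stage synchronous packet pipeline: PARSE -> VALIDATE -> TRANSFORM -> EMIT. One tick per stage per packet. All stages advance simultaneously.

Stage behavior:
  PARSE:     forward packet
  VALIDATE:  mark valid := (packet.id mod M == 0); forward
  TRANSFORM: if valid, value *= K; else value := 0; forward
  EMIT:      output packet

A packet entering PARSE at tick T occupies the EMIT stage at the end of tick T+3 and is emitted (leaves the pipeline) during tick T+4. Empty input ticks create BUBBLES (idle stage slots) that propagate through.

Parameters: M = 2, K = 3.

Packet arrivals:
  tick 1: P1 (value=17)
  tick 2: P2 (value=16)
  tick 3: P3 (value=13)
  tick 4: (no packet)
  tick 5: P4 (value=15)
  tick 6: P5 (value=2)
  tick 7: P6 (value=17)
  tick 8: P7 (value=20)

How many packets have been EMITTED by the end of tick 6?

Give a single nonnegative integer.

Answer: 2

Derivation:
Tick 1: [PARSE:P1(v=17,ok=F), VALIDATE:-, TRANSFORM:-, EMIT:-] out:-; in:P1
Tick 2: [PARSE:P2(v=16,ok=F), VALIDATE:P1(v=17,ok=F), TRANSFORM:-, EMIT:-] out:-; in:P2
Tick 3: [PARSE:P3(v=13,ok=F), VALIDATE:P2(v=16,ok=T), TRANSFORM:P1(v=0,ok=F), EMIT:-] out:-; in:P3
Tick 4: [PARSE:-, VALIDATE:P3(v=13,ok=F), TRANSFORM:P2(v=48,ok=T), EMIT:P1(v=0,ok=F)] out:-; in:-
Tick 5: [PARSE:P4(v=15,ok=F), VALIDATE:-, TRANSFORM:P3(v=0,ok=F), EMIT:P2(v=48,ok=T)] out:P1(v=0); in:P4
Tick 6: [PARSE:P5(v=2,ok=F), VALIDATE:P4(v=15,ok=T), TRANSFORM:-, EMIT:P3(v=0,ok=F)] out:P2(v=48); in:P5
Emitted by tick 6: ['P1', 'P2']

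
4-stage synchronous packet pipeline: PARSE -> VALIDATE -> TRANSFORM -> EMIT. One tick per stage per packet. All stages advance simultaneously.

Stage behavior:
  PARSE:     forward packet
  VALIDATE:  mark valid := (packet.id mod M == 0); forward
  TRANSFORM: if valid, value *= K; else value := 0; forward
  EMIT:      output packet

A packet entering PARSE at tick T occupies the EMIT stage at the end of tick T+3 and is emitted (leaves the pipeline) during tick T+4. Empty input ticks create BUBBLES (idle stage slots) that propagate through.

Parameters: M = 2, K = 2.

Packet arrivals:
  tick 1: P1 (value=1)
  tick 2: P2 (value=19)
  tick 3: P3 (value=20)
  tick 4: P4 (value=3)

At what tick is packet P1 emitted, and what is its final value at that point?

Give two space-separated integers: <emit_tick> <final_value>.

Answer: 5 0

Derivation:
Tick 1: [PARSE:P1(v=1,ok=F), VALIDATE:-, TRANSFORM:-, EMIT:-] out:-; in:P1
Tick 2: [PARSE:P2(v=19,ok=F), VALIDATE:P1(v=1,ok=F), TRANSFORM:-, EMIT:-] out:-; in:P2
Tick 3: [PARSE:P3(v=20,ok=F), VALIDATE:P2(v=19,ok=T), TRANSFORM:P1(v=0,ok=F), EMIT:-] out:-; in:P3
Tick 4: [PARSE:P4(v=3,ok=F), VALIDATE:P3(v=20,ok=F), TRANSFORM:P2(v=38,ok=T), EMIT:P1(v=0,ok=F)] out:-; in:P4
Tick 5: [PARSE:-, VALIDATE:P4(v=3,ok=T), TRANSFORM:P3(v=0,ok=F), EMIT:P2(v=38,ok=T)] out:P1(v=0); in:-
Tick 6: [PARSE:-, VALIDATE:-, TRANSFORM:P4(v=6,ok=T), EMIT:P3(v=0,ok=F)] out:P2(v=38); in:-
Tick 7: [PARSE:-, VALIDATE:-, TRANSFORM:-, EMIT:P4(v=6,ok=T)] out:P3(v=0); in:-
Tick 8: [PARSE:-, VALIDATE:-, TRANSFORM:-, EMIT:-] out:P4(v=6); in:-
P1: arrives tick 1, valid=False (id=1, id%2=1), emit tick 5, final value 0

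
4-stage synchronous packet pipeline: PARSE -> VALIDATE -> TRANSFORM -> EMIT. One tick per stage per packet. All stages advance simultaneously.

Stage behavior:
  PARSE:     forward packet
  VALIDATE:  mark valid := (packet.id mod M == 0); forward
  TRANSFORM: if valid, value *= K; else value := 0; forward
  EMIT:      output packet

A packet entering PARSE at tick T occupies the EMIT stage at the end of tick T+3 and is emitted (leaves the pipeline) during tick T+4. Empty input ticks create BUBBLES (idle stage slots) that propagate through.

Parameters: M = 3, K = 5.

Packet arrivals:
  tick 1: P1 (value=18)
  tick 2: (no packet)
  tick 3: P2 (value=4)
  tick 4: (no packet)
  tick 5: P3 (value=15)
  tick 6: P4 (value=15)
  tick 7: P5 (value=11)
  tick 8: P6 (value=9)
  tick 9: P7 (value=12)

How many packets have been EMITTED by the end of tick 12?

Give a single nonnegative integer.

Answer: 6

Derivation:
Tick 1: [PARSE:P1(v=18,ok=F), VALIDATE:-, TRANSFORM:-, EMIT:-] out:-; in:P1
Tick 2: [PARSE:-, VALIDATE:P1(v=18,ok=F), TRANSFORM:-, EMIT:-] out:-; in:-
Tick 3: [PARSE:P2(v=4,ok=F), VALIDATE:-, TRANSFORM:P1(v=0,ok=F), EMIT:-] out:-; in:P2
Tick 4: [PARSE:-, VALIDATE:P2(v=4,ok=F), TRANSFORM:-, EMIT:P1(v=0,ok=F)] out:-; in:-
Tick 5: [PARSE:P3(v=15,ok=F), VALIDATE:-, TRANSFORM:P2(v=0,ok=F), EMIT:-] out:P1(v=0); in:P3
Tick 6: [PARSE:P4(v=15,ok=F), VALIDATE:P3(v=15,ok=T), TRANSFORM:-, EMIT:P2(v=0,ok=F)] out:-; in:P4
Tick 7: [PARSE:P5(v=11,ok=F), VALIDATE:P4(v=15,ok=F), TRANSFORM:P3(v=75,ok=T), EMIT:-] out:P2(v=0); in:P5
Tick 8: [PARSE:P6(v=9,ok=F), VALIDATE:P5(v=11,ok=F), TRANSFORM:P4(v=0,ok=F), EMIT:P3(v=75,ok=T)] out:-; in:P6
Tick 9: [PARSE:P7(v=12,ok=F), VALIDATE:P6(v=9,ok=T), TRANSFORM:P5(v=0,ok=F), EMIT:P4(v=0,ok=F)] out:P3(v=75); in:P7
Tick 10: [PARSE:-, VALIDATE:P7(v=12,ok=F), TRANSFORM:P6(v=45,ok=T), EMIT:P5(v=0,ok=F)] out:P4(v=0); in:-
Tick 11: [PARSE:-, VALIDATE:-, TRANSFORM:P7(v=0,ok=F), EMIT:P6(v=45,ok=T)] out:P5(v=0); in:-
Tick 12: [PARSE:-, VALIDATE:-, TRANSFORM:-, EMIT:P7(v=0,ok=F)] out:P6(v=45); in:-
Emitted by tick 12: ['P1', 'P2', 'P3', 'P4', 'P5', 'P6']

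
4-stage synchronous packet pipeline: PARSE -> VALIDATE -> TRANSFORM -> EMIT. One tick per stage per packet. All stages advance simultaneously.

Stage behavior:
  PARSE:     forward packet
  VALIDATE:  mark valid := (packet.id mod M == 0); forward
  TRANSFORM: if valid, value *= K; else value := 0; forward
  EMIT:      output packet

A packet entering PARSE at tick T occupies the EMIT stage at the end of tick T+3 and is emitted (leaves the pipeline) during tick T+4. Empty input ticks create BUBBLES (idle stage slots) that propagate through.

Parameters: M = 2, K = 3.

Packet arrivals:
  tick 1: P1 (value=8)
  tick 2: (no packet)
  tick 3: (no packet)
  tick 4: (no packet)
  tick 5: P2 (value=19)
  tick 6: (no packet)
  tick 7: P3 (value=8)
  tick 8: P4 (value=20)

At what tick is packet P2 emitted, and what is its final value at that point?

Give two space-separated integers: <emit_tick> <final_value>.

Answer: 9 57

Derivation:
Tick 1: [PARSE:P1(v=8,ok=F), VALIDATE:-, TRANSFORM:-, EMIT:-] out:-; in:P1
Tick 2: [PARSE:-, VALIDATE:P1(v=8,ok=F), TRANSFORM:-, EMIT:-] out:-; in:-
Tick 3: [PARSE:-, VALIDATE:-, TRANSFORM:P1(v=0,ok=F), EMIT:-] out:-; in:-
Tick 4: [PARSE:-, VALIDATE:-, TRANSFORM:-, EMIT:P1(v=0,ok=F)] out:-; in:-
Tick 5: [PARSE:P2(v=19,ok=F), VALIDATE:-, TRANSFORM:-, EMIT:-] out:P1(v=0); in:P2
Tick 6: [PARSE:-, VALIDATE:P2(v=19,ok=T), TRANSFORM:-, EMIT:-] out:-; in:-
Tick 7: [PARSE:P3(v=8,ok=F), VALIDATE:-, TRANSFORM:P2(v=57,ok=T), EMIT:-] out:-; in:P3
Tick 8: [PARSE:P4(v=20,ok=F), VALIDATE:P3(v=8,ok=F), TRANSFORM:-, EMIT:P2(v=57,ok=T)] out:-; in:P4
Tick 9: [PARSE:-, VALIDATE:P4(v=20,ok=T), TRANSFORM:P3(v=0,ok=F), EMIT:-] out:P2(v=57); in:-
Tick 10: [PARSE:-, VALIDATE:-, TRANSFORM:P4(v=60,ok=T), EMIT:P3(v=0,ok=F)] out:-; in:-
Tick 11: [PARSE:-, VALIDATE:-, TRANSFORM:-, EMIT:P4(v=60,ok=T)] out:P3(v=0); in:-
Tick 12: [PARSE:-, VALIDATE:-, TRANSFORM:-, EMIT:-] out:P4(v=60); in:-
P2: arrives tick 5, valid=True (id=2, id%2=0), emit tick 9, final value 57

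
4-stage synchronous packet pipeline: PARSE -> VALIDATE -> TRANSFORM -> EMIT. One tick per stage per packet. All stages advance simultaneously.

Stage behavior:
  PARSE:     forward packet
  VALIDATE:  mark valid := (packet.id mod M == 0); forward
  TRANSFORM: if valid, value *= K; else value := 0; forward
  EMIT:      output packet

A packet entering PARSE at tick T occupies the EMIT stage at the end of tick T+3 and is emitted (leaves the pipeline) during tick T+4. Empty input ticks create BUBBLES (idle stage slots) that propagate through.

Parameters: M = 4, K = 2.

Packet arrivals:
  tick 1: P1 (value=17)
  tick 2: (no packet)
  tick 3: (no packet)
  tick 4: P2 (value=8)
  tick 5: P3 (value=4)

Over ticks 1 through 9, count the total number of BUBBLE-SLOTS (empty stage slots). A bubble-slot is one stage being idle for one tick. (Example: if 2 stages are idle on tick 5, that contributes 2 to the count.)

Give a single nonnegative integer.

Tick 1: [PARSE:P1(v=17,ok=F), VALIDATE:-, TRANSFORM:-, EMIT:-] out:-; bubbles=3
Tick 2: [PARSE:-, VALIDATE:P1(v=17,ok=F), TRANSFORM:-, EMIT:-] out:-; bubbles=3
Tick 3: [PARSE:-, VALIDATE:-, TRANSFORM:P1(v=0,ok=F), EMIT:-] out:-; bubbles=3
Tick 4: [PARSE:P2(v=8,ok=F), VALIDATE:-, TRANSFORM:-, EMIT:P1(v=0,ok=F)] out:-; bubbles=2
Tick 5: [PARSE:P3(v=4,ok=F), VALIDATE:P2(v=8,ok=F), TRANSFORM:-, EMIT:-] out:P1(v=0); bubbles=2
Tick 6: [PARSE:-, VALIDATE:P3(v=4,ok=F), TRANSFORM:P2(v=0,ok=F), EMIT:-] out:-; bubbles=2
Tick 7: [PARSE:-, VALIDATE:-, TRANSFORM:P3(v=0,ok=F), EMIT:P2(v=0,ok=F)] out:-; bubbles=2
Tick 8: [PARSE:-, VALIDATE:-, TRANSFORM:-, EMIT:P3(v=0,ok=F)] out:P2(v=0); bubbles=3
Tick 9: [PARSE:-, VALIDATE:-, TRANSFORM:-, EMIT:-] out:P3(v=0); bubbles=4
Total bubble-slots: 24

Answer: 24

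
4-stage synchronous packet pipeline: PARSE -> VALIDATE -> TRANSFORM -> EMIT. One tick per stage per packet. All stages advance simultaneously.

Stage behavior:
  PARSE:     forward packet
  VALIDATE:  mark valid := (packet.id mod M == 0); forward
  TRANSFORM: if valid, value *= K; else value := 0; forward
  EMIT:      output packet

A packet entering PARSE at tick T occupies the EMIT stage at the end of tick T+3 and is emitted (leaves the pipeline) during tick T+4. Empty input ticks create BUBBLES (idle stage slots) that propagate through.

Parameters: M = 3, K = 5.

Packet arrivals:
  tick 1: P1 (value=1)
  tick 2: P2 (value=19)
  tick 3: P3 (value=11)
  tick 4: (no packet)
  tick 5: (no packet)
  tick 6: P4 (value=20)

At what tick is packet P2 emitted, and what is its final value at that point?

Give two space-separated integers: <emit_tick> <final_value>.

Answer: 6 0

Derivation:
Tick 1: [PARSE:P1(v=1,ok=F), VALIDATE:-, TRANSFORM:-, EMIT:-] out:-; in:P1
Tick 2: [PARSE:P2(v=19,ok=F), VALIDATE:P1(v=1,ok=F), TRANSFORM:-, EMIT:-] out:-; in:P2
Tick 3: [PARSE:P3(v=11,ok=F), VALIDATE:P2(v=19,ok=F), TRANSFORM:P1(v=0,ok=F), EMIT:-] out:-; in:P3
Tick 4: [PARSE:-, VALIDATE:P3(v=11,ok=T), TRANSFORM:P2(v=0,ok=F), EMIT:P1(v=0,ok=F)] out:-; in:-
Tick 5: [PARSE:-, VALIDATE:-, TRANSFORM:P3(v=55,ok=T), EMIT:P2(v=0,ok=F)] out:P1(v=0); in:-
Tick 6: [PARSE:P4(v=20,ok=F), VALIDATE:-, TRANSFORM:-, EMIT:P3(v=55,ok=T)] out:P2(v=0); in:P4
Tick 7: [PARSE:-, VALIDATE:P4(v=20,ok=F), TRANSFORM:-, EMIT:-] out:P3(v=55); in:-
Tick 8: [PARSE:-, VALIDATE:-, TRANSFORM:P4(v=0,ok=F), EMIT:-] out:-; in:-
Tick 9: [PARSE:-, VALIDATE:-, TRANSFORM:-, EMIT:P4(v=0,ok=F)] out:-; in:-
Tick 10: [PARSE:-, VALIDATE:-, TRANSFORM:-, EMIT:-] out:P4(v=0); in:-
P2: arrives tick 2, valid=False (id=2, id%3=2), emit tick 6, final value 0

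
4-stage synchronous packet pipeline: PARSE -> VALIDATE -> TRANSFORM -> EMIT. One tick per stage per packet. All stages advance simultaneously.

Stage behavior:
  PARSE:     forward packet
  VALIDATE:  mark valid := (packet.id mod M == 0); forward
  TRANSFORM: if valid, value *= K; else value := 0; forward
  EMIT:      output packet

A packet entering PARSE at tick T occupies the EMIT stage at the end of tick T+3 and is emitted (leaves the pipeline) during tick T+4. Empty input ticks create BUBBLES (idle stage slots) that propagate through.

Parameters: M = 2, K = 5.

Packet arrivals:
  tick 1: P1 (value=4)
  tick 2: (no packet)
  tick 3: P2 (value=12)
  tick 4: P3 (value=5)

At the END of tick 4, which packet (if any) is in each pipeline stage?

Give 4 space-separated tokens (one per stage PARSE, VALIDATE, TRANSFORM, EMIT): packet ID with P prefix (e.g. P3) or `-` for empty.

Tick 1: [PARSE:P1(v=4,ok=F), VALIDATE:-, TRANSFORM:-, EMIT:-] out:-; in:P1
Tick 2: [PARSE:-, VALIDATE:P1(v=4,ok=F), TRANSFORM:-, EMIT:-] out:-; in:-
Tick 3: [PARSE:P2(v=12,ok=F), VALIDATE:-, TRANSFORM:P1(v=0,ok=F), EMIT:-] out:-; in:P2
Tick 4: [PARSE:P3(v=5,ok=F), VALIDATE:P2(v=12,ok=T), TRANSFORM:-, EMIT:P1(v=0,ok=F)] out:-; in:P3
At end of tick 4: ['P3', 'P2', '-', 'P1']

Answer: P3 P2 - P1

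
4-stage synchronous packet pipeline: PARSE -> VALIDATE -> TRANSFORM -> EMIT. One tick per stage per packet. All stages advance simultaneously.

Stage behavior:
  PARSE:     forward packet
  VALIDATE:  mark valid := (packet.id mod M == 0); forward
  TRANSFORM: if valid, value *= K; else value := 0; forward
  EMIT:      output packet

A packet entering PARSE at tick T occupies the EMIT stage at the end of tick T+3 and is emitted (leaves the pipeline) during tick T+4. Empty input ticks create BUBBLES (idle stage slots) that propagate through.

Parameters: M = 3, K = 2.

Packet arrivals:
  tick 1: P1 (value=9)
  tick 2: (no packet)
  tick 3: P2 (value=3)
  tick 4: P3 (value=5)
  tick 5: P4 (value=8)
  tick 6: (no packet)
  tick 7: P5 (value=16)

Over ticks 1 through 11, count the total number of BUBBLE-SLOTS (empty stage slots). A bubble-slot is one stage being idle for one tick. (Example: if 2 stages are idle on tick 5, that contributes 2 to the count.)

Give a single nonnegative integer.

Answer: 24

Derivation:
Tick 1: [PARSE:P1(v=9,ok=F), VALIDATE:-, TRANSFORM:-, EMIT:-] out:-; bubbles=3
Tick 2: [PARSE:-, VALIDATE:P1(v=9,ok=F), TRANSFORM:-, EMIT:-] out:-; bubbles=3
Tick 3: [PARSE:P2(v=3,ok=F), VALIDATE:-, TRANSFORM:P1(v=0,ok=F), EMIT:-] out:-; bubbles=2
Tick 4: [PARSE:P3(v=5,ok=F), VALIDATE:P2(v=3,ok=F), TRANSFORM:-, EMIT:P1(v=0,ok=F)] out:-; bubbles=1
Tick 5: [PARSE:P4(v=8,ok=F), VALIDATE:P3(v=5,ok=T), TRANSFORM:P2(v=0,ok=F), EMIT:-] out:P1(v=0); bubbles=1
Tick 6: [PARSE:-, VALIDATE:P4(v=8,ok=F), TRANSFORM:P3(v=10,ok=T), EMIT:P2(v=0,ok=F)] out:-; bubbles=1
Tick 7: [PARSE:P5(v=16,ok=F), VALIDATE:-, TRANSFORM:P4(v=0,ok=F), EMIT:P3(v=10,ok=T)] out:P2(v=0); bubbles=1
Tick 8: [PARSE:-, VALIDATE:P5(v=16,ok=F), TRANSFORM:-, EMIT:P4(v=0,ok=F)] out:P3(v=10); bubbles=2
Tick 9: [PARSE:-, VALIDATE:-, TRANSFORM:P5(v=0,ok=F), EMIT:-] out:P4(v=0); bubbles=3
Tick 10: [PARSE:-, VALIDATE:-, TRANSFORM:-, EMIT:P5(v=0,ok=F)] out:-; bubbles=3
Tick 11: [PARSE:-, VALIDATE:-, TRANSFORM:-, EMIT:-] out:P5(v=0); bubbles=4
Total bubble-slots: 24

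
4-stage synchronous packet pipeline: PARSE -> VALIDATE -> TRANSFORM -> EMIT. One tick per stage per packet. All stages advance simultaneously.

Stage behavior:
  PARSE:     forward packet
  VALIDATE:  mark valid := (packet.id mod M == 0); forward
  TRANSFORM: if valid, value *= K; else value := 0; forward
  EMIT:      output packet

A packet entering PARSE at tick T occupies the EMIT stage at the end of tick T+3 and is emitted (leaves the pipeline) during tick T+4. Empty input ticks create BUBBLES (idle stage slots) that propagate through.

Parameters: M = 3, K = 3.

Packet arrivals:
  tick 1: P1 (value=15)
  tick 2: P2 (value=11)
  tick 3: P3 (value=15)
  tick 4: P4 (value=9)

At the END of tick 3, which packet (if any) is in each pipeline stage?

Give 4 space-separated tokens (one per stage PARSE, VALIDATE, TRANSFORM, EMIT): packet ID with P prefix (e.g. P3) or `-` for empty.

Answer: P3 P2 P1 -

Derivation:
Tick 1: [PARSE:P1(v=15,ok=F), VALIDATE:-, TRANSFORM:-, EMIT:-] out:-; in:P1
Tick 2: [PARSE:P2(v=11,ok=F), VALIDATE:P1(v=15,ok=F), TRANSFORM:-, EMIT:-] out:-; in:P2
Tick 3: [PARSE:P3(v=15,ok=F), VALIDATE:P2(v=11,ok=F), TRANSFORM:P1(v=0,ok=F), EMIT:-] out:-; in:P3
At end of tick 3: ['P3', 'P2', 'P1', '-']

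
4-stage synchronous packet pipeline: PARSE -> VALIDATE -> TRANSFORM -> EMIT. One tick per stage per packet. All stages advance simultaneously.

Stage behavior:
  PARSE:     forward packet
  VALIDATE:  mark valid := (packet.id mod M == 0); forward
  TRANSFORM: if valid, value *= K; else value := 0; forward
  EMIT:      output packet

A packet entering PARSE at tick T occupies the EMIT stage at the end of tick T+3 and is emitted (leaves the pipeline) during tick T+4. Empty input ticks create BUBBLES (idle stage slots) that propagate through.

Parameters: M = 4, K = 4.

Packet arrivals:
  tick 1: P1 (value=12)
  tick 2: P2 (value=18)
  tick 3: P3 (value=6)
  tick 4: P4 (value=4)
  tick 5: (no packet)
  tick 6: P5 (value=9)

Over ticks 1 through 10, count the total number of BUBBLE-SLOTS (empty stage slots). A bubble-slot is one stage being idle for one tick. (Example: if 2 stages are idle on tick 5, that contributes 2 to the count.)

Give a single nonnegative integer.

Answer: 20

Derivation:
Tick 1: [PARSE:P1(v=12,ok=F), VALIDATE:-, TRANSFORM:-, EMIT:-] out:-; bubbles=3
Tick 2: [PARSE:P2(v=18,ok=F), VALIDATE:P1(v=12,ok=F), TRANSFORM:-, EMIT:-] out:-; bubbles=2
Tick 3: [PARSE:P3(v=6,ok=F), VALIDATE:P2(v=18,ok=F), TRANSFORM:P1(v=0,ok=F), EMIT:-] out:-; bubbles=1
Tick 4: [PARSE:P4(v=4,ok=F), VALIDATE:P3(v=6,ok=F), TRANSFORM:P2(v=0,ok=F), EMIT:P1(v=0,ok=F)] out:-; bubbles=0
Tick 5: [PARSE:-, VALIDATE:P4(v=4,ok=T), TRANSFORM:P3(v=0,ok=F), EMIT:P2(v=0,ok=F)] out:P1(v=0); bubbles=1
Tick 6: [PARSE:P5(v=9,ok=F), VALIDATE:-, TRANSFORM:P4(v=16,ok=T), EMIT:P3(v=0,ok=F)] out:P2(v=0); bubbles=1
Tick 7: [PARSE:-, VALIDATE:P5(v=9,ok=F), TRANSFORM:-, EMIT:P4(v=16,ok=T)] out:P3(v=0); bubbles=2
Tick 8: [PARSE:-, VALIDATE:-, TRANSFORM:P5(v=0,ok=F), EMIT:-] out:P4(v=16); bubbles=3
Tick 9: [PARSE:-, VALIDATE:-, TRANSFORM:-, EMIT:P5(v=0,ok=F)] out:-; bubbles=3
Tick 10: [PARSE:-, VALIDATE:-, TRANSFORM:-, EMIT:-] out:P5(v=0); bubbles=4
Total bubble-slots: 20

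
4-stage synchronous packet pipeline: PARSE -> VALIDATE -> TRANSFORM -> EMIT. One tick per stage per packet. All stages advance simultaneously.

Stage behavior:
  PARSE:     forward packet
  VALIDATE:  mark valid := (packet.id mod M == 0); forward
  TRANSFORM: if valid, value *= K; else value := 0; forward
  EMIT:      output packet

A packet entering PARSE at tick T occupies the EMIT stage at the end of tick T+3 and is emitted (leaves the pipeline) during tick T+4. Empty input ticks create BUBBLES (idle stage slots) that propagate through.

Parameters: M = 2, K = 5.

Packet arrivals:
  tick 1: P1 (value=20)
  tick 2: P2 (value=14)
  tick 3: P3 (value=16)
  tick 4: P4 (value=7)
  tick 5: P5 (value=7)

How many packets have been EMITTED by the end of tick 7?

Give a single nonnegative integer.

Answer: 3

Derivation:
Tick 1: [PARSE:P1(v=20,ok=F), VALIDATE:-, TRANSFORM:-, EMIT:-] out:-; in:P1
Tick 2: [PARSE:P2(v=14,ok=F), VALIDATE:P1(v=20,ok=F), TRANSFORM:-, EMIT:-] out:-; in:P2
Tick 3: [PARSE:P3(v=16,ok=F), VALIDATE:P2(v=14,ok=T), TRANSFORM:P1(v=0,ok=F), EMIT:-] out:-; in:P3
Tick 4: [PARSE:P4(v=7,ok=F), VALIDATE:P3(v=16,ok=F), TRANSFORM:P2(v=70,ok=T), EMIT:P1(v=0,ok=F)] out:-; in:P4
Tick 5: [PARSE:P5(v=7,ok=F), VALIDATE:P4(v=7,ok=T), TRANSFORM:P3(v=0,ok=F), EMIT:P2(v=70,ok=T)] out:P1(v=0); in:P5
Tick 6: [PARSE:-, VALIDATE:P5(v=7,ok=F), TRANSFORM:P4(v=35,ok=T), EMIT:P3(v=0,ok=F)] out:P2(v=70); in:-
Tick 7: [PARSE:-, VALIDATE:-, TRANSFORM:P5(v=0,ok=F), EMIT:P4(v=35,ok=T)] out:P3(v=0); in:-
Emitted by tick 7: ['P1', 'P2', 'P3']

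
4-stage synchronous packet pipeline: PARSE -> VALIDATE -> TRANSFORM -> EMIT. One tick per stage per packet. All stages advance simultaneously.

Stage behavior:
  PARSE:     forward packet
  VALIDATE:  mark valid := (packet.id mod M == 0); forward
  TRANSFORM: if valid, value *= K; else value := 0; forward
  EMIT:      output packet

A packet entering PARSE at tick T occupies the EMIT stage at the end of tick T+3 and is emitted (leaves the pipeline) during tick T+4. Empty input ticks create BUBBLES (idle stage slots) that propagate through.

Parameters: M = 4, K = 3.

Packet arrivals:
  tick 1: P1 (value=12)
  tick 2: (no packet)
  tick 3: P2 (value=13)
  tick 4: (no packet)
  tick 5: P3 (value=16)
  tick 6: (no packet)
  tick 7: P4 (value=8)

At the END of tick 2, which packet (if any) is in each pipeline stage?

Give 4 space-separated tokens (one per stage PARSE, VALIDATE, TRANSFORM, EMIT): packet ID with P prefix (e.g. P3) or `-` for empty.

Answer: - P1 - -

Derivation:
Tick 1: [PARSE:P1(v=12,ok=F), VALIDATE:-, TRANSFORM:-, EMIT:-] out:-; in:P1
Tick 2: [PARSE:-, VALIDATE:P1(v=12,ok=F), TRANSFORM:-, EMIT:-] out:-; in:-
At end of tick 2: ['-', 'P1', '-', '-']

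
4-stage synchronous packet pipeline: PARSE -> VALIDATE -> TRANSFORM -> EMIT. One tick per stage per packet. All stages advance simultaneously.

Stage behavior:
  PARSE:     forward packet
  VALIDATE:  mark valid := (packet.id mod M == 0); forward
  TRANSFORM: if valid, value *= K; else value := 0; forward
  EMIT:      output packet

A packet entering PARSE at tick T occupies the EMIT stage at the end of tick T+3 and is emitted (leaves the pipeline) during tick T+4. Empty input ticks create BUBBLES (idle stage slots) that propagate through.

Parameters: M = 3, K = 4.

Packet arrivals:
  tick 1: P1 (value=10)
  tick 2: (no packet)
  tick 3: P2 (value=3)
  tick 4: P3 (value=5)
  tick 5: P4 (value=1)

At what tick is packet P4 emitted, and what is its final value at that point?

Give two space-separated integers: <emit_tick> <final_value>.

Tick 1: [PARSE:P1(v=10,ok=F), VALIDATE:-, TRANSFORM:-, EMIT:-] out:-; in:P1
Tick 2: [PARSE:-, VALIDATE:P1(v=10,ok=F), TRANSFORM:-, EMIT:-] out:-; in:-
Tick 3: [PARSE:P2(v=3,ok=F), VALIDATE:-, TRANSFORM:P1(v=0,ok=F), EMIT:-] out:-; in:P2
Tick 4: [PARSE:P3(v=5,ok=F), VALIDATE:P2(v=3,ok=F), TRANSFORM:-, EMIT:P1(v=0,ok=F)] out:-; in:P3
Tick 5: [PARSE:P4(v=1,ok=F), VALIDATE:P3(v=5,ok=T), TRANSFORM:P2(v=0,ok=F), EMIT:-] out:P1(v=0); in:P4
Tick 6: [PARSE:-, VALIDATE:P4(v=1,ok=F), TRANSFORM:P3(v=20,ok=T), EMIT:P2(v=0,ok=F)] out:-; in:-
Tick 7: [PARSE:-, VALIDATE:-, TRANSFORM:P4(v=0,ok=F), EMIT:P3(v=20,ok=T)] out:P2(v=0); in:-
Tick 8: [PARSE:-, VALIDATE:-, TRANSFORM:-, EMIT:P4(v=0,ok=F)] out:P3(v=20); in:-
Tick 9: [PARSE:-, VALIDATE:-, TRANSFORM:-, EMIT:-] out:P4(v=0); in:-
P4: arrives tick 5, valid=False (id=4, id%3=1), emit tick 9, final value 0

Answer: 9 0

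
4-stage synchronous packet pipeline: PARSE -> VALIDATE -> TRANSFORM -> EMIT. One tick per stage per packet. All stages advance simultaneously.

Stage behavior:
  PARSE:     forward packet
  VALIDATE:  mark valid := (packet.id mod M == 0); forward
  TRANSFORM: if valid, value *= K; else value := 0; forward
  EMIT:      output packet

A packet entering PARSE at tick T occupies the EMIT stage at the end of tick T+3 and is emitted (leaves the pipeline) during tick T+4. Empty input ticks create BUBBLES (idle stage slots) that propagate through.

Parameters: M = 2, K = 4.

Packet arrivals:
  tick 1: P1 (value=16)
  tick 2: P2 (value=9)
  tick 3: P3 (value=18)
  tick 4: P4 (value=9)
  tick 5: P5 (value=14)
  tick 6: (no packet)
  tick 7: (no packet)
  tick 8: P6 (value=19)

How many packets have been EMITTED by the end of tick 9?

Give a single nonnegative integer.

Tick 1: [PARSE:P1(v=16,ok=F), VALIDATE:-, TRANSFORM:-, EMIT:-] out:-; in:P1
Tick 2: [PARSE:P2(v=9,ok=F), VALIDATE:P1(v=16,ok=F), TRANSFORM:-, EMIT:-] out:-; in:P2
Tick 3: [PARSE:P3(v=18,ok=F), VALIDATE:P2(v=9,ok=T), TRANSFORM:P1(v=0,ok=F), EMIT:-] out:-; in:P3
Tick 4: [PARSE:P4(v=9,ok=F), VALIDATE:P3(v=18,ok=F), TRANSFORM:P2(v=36,ok=T), EMIT:P1(v=0,ok=F)] out:-; in:P4
Tick 5: [PARSE:P5(v=14,ok=F), VALIDATE:P4(v=9,ok=T), TRANSFORM:P3(v=0,ok=F), EMIT:P2(v=36,ok=T)] out:P1(v=0); in:P5
Tick 6: [PARSE:-, VALIDATE:P5(v=14,ok=F), TRANSFORM:P4(v=36,ok=T), EMIT:P3(v=0,ok=F)] out:P2(v=36); in:-
Tick 7: [PARSE:-, VALIDATE:-, TRANSFORM:P5(v=0,ok=F), EMIT:P4(v=36,ok=T)] out:P3(v=0); in:-
Tick 8: [PARSE:P6(v=19,ok=F), VALIDATE:-, TRANSFORM:-, EMIT:P5(v=0,ok=F)] out:P4(v=36); in:P6
Tick 9: [PARSE:-, VALIDATE:P6(v=19,ok=T), TRANSFORM:-, EMIT:-] out:P5(v=0); in:-
Emitted by tick 9: ['P1', 'P2', 'P3', 'P4', 'P5']

Answer: 5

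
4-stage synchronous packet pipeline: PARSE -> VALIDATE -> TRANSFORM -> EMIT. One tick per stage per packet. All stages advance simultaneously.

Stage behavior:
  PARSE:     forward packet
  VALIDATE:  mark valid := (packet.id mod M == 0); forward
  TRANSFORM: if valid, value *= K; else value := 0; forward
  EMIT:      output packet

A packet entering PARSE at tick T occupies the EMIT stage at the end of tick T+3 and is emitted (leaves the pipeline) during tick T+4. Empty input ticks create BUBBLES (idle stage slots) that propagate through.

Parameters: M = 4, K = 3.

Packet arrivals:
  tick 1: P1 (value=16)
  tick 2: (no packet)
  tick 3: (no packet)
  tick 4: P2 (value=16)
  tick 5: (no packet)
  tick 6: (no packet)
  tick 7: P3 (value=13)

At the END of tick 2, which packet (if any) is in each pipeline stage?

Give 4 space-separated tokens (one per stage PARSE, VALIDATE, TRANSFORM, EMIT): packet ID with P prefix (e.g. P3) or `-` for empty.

Tick 1: [PARSE:P1(v=16,ok=F), VALIDATE:-, TRANSFORM:-, EMIT:-] out:-; in:P1
Tick 2: [PARSE:-, VALIDATE:P1(v=16,ok=F), TRANSFORM:-, EMIT:-] out:-; in:-
At end of tick 2: ['-', 'P1', '-', '-']

Answer: - P1 - -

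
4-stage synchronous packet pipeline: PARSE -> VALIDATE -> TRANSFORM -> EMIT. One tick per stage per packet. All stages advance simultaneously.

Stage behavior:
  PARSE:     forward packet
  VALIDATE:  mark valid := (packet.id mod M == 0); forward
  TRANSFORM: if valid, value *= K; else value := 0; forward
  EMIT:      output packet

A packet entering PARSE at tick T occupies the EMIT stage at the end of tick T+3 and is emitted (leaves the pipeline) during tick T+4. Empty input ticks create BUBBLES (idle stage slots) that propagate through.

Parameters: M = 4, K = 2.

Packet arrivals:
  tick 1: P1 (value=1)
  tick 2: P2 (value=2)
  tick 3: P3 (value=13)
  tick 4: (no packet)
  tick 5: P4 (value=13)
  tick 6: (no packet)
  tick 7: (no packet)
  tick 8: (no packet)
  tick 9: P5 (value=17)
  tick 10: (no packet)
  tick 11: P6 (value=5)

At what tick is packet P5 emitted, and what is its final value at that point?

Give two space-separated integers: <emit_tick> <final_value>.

Answer: 13 0

Derivation:
Tick 1: [PARSE:P1(v=1,ok=F), VALIDATE:-, TRANSFORM:-, EMIT:-] out:-; in:P1
Tick 2: [PARSE:P2(v=2,ok=F), VALIDATE:P1(v=1,ok=F), TRANSFORM:-, EMIT:-] out:-; in:P2
Tick 3: [PARSE:P3(v=13,ok=F), VALIDATE:P2(v=2,ok=F), TRANSFORM:P1(v=0,ok=F), EMIT:-] out:-; in:P3
Tick 4: [PARSE:-, VALIDATE:P3(v=13,ok=F), TRANSFORM:P2(v=0,ok=F), EMIT:P1(v=0,ok=F)] out:-; in:-
Tick 5: [PARSE:P4(v=13,ok=F), VALIDATE:-, TRANSFORM:P3(v=0,ok=F), EMIT:P2(v=0,ok=F)] out:P1(v=0); in:P4
Tick 6: [PARSE:-, VALIDATE:P4(v=13,ok=T), TRANSFORM:-, EMIT:P3(v=0,ok=F)] out:P2(v=0); in:-
Tick 7: [PARSE:-, VALIDATE:-, TRANSFORM:P4(v=26,ok=T), EMIT:-] out:P3(v=0); in:-
Tick 8: [PARSE:-, VALIDATE:-, TRANSFORM:-, EMIT:P4(v=26,ok=T)] out:-; in:-
Tick 9: [PARSE:P5(v=17,ok=F), VALIDATE:-, TRANSFORM:-, EMIT:-] out:P4(v=26); in:P5
Tick 10: [PARSE:-, VALIDATE:P5(v=17,ok=F), TRANSFORM:-, EMIT:-] out:-; in:-
Tick 11: [PARSE:P6(v=5,ok=F), VALIDATE:-, TRANSFORM:P5(v=0,ok=F), EMIT:-] out:-; in:P6
Tick 12: [PARSE:-, VALIDATE:P6(v=5,ok=F), TRANSFORM:-, EMIT:P5(v=0,ok=F)] out:-; in:-
Tick 13: [PARSE:-, VALIDATE:-, TRANSFORM:P6(v=0,ok=F), EMIT:-] out:P5(v=0); in:-
Tick 14: [PARSE:-, VALIDATE:-, TRANSFORM:-, EMIT:P6(v=0,ok=F)] out:-; in:-
Tick 15: [PARSE:-, VALIDATE:-, TRANSFORM:-, EMIT:-] out:P6(v=0); in:-
P5: arrives tick 9, valid=False (id=5, id%4=1), emit tick 13, final value 0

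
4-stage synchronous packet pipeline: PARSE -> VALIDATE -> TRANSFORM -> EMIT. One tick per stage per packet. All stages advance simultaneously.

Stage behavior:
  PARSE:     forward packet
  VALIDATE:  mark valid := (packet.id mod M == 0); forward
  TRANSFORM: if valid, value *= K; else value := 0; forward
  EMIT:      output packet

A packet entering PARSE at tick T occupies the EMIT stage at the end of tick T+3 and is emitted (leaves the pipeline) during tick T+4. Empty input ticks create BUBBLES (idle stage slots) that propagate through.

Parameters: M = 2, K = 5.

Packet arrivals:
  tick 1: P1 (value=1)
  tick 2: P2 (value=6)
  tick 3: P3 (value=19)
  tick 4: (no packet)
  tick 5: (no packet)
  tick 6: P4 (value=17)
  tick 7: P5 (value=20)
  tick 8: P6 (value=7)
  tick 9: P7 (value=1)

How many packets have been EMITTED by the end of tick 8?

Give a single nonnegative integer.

Tick 1: [PARSE:P1(v=1,ok=F), VALIDATE:-, TRANSFORM:-, EMIT:-] out:-; in:P1
Tick 2: [PARSE:P2(v=6,ok=F), VALIDATE:P1(v=1,ok=F), TRANSFORM:-, EMIT:-] out:-; in:P2
Tick 3: [PARSE:P3(v=19,ok=F), VALIDATE:P2(v=6,ok=T), TRANSFORM:P1(v=0,ok=F), EMIT:-] out:-; in:P3
Tick 4: [PARSE:-, VALIDATE:P3(v=19,ok=F), TRANSFORM:P2(v=30,ok=T), EMIT:P1(v=0,ok=F)] out:-; in:-
Tick 5: [PARSE:-, VALIDATE:-, TRANSFORM:P3(v=0,ok=F), EMIT:P2(v=30,ok=T)] out:P1(v=0); in:-
Tick 6: [PARSE:P4(v=17,ok=F), VALIDATE:-, TRANSFORM:-, EMIT:P3(v=0,ok=F)] out:P2(v=30); in:P4
Tick 7: [PARSE:P5(v=20,ok=F), VALIDATE:P4(v=17,ok=T), TRANSFORM:-, EMIT:-] out:P3(v=0); in:P5
Tick 8: [PARSE:P6(v=7,ok=F), VALIDATE:P5(v=20,ok=F), TRANSFORM:P4(v=85,ok=T), EMIT:-] out:-; in:P6
Emitted by tick 8: ['P1', 'P2', 'P3']

Answer: 3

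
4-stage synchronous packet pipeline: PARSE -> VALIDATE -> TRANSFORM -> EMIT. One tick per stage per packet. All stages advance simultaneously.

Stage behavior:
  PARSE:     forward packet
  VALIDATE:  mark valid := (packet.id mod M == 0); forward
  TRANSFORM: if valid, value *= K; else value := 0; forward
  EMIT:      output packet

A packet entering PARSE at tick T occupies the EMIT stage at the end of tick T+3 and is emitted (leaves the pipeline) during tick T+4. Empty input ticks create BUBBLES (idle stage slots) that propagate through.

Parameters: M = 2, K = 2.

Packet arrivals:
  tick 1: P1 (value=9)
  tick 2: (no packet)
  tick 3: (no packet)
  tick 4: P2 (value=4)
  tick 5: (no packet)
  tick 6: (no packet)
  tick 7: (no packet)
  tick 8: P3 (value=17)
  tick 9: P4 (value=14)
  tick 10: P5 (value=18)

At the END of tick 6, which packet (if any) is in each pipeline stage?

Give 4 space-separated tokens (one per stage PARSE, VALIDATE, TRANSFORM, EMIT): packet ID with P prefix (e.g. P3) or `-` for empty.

Tick 1: [PARSE:P1(v=9,ok=F), VALIDATE:-, TRANSFORM:-, EMIT:-] out:-; in:P1
Tick 2: [PARSE:-, VALIDATE:P1(v=9,ok=F), TRANSFORM:-, EMIT:-] out:-; in:-
Tick 3: [PARSE:-, VALIDATE:-, TRANSFORM:P1(v=0,ok=F), EMIT:-] out:-; in:-
Tick 4: [PARSE:P2(v=4,ok=F), VALIDATE:-, TRANSFORM:-, EMIT:P1(v=0,ok=F)] out:-; in:P2
Tick 5: [PARSE:-, VALIDATE:P2(v=4,ok=T), TRANSFORM:-, EMIT:-] out:P1(v=0); in:-
Tick 6: [PARSE:-, VALIDATE:-, TRANSFORM:P2(v=8,ok=T), EMIT:-] out:-; in:-
At end of tick 6: ['-', '-', 'P2', '-']

Answer: - - P2 -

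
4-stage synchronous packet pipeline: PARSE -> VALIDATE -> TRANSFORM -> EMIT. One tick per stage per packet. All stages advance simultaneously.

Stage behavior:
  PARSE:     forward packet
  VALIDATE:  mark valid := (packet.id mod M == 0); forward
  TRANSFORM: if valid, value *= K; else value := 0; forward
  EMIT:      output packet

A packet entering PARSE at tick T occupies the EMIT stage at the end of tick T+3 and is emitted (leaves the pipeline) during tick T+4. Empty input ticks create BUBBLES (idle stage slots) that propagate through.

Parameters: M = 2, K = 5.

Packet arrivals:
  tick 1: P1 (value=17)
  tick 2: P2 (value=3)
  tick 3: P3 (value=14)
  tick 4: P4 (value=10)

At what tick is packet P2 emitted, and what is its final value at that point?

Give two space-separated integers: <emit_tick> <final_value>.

Tick 1: [PARSE:P1(v=17,ok=F), VALIDATE:-, TRANSFORM:-, EMIT:-] out:-; in:P1
Tick 2: [PARSE:P2(v=3,ok=F), VALIDATE:P1(v=17,ok=F), TRANSFORM:-, EMIT:-] out:-; in:P2
Tick 3: [PARSE:P3(v=14,ok=F), VALIDATE:P2(v=3,ok=T), TRANSFORM:P1(v=0,ok=F), EMIT:-] out:-; in:P3
Tick 4: [PARSE:P4(v=10,ok=F), VALIDATE:P3(v=14,ok=F), TRANSFORM:P2(v=15,ok=T), EMIT:P1(v=0,ok=F)] out:-; in:P4
Tick 5: [PARSE:-, VALIDATE:P4(v=10,ok=T), TRANSFORM:P3(v=0,ok=F), EMIT:P2(v=15,ok=T)] out:P1(v=0); in:-
Tick 6: [PARSE:-, VALIDATE:-, TRANSFORM:P4(v=50,ok=T), EMIT:P3(v=0,ok=F)] out:P2(v=15); in:-
Tick 7: [PARSE:-, VALIDATE:-, TRANSFORM:-, EMIT:P4(v=50,ok=T)] out:P3(v=0); in:-
Tick 8: [PARSE:-, VALIDATE:-, TRANSFORM:-, EMIT:-] out:P4(v=50); in:-
P2: arrives tick 2, valid=True (id=2, id%2=0), emit tick 6, final value 15

Answer: 6 15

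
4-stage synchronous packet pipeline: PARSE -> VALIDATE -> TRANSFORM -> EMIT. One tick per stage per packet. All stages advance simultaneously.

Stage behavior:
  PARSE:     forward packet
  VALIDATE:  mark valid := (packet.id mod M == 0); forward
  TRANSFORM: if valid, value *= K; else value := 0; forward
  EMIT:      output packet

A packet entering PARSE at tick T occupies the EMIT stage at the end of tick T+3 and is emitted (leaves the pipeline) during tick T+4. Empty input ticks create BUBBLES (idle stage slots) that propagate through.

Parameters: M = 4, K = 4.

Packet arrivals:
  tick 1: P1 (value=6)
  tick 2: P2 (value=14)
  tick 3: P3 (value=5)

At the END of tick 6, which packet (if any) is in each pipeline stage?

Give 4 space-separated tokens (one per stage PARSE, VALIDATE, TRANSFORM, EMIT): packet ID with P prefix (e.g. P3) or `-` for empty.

Answer: - - - P3

Derivation:
Tick 1: [PARSE:P1(v=6,ok=F), VALIDATE:-, TRANSFORM:-, EMIT:-] out:-; in:P1
Tick 2: [PARSE:P2(v=14,ok=F), VALIDATE:P1(v=6,ok=F), TRANSFORM:-, EMIT:-] out:-; in:P2
Tick 3: [PARSE:P3(v=5,ok=F), VALIDATE:P2(v=14,ok=F), TRANSFORM:P1(v=0,ok=F), EMIT:-] out:-; in:P3
Tick 4: [PARSE:-, VALIDATE:P3(v=5,ok=F), TRANSFORM:P2(v=0,ok=F), EMIT:P1(v=0,ok=F)] out:-; in:-
Tick 5: [PARSE:-, VALIDATE:-, TRANSFORM:P3(v=0,ok=F), EMIT:P2(v=0,ok=F)] out:P1(v=0); in:-
Tick 6: [PARSE:-, VALIDATE:-, TRANSFORM:-, EMIT:P3(v=0,ok=F)] out:P2(v=0); in:-
At end of tick 6: ['-', '-', '-', 'P3']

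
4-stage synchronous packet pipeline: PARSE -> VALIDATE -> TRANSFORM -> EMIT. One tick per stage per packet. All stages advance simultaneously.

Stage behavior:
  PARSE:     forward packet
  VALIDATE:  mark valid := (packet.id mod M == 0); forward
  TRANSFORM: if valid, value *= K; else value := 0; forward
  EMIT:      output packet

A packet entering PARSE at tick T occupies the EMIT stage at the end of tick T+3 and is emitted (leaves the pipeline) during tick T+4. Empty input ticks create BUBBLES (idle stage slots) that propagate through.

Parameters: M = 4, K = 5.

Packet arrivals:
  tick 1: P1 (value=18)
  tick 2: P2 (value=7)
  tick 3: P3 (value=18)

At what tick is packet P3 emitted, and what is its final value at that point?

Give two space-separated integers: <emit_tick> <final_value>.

Tick 1: [PARSE:P1(v=18,ok=F), VALIDATE:-, TRANSFORM:-, EMIT:-] out:-; in:P1
Tick 2: [PARSE:P2(v=7,ok=F), VALIDATE:P1(v=18,ok=F), TRANSFORM:-, EMIT:-] out:-; in:P2
Tick 3: [PARSE:P3(v=18,ok=F), VALIDATE:P2(v=7,ok=F), TRANSFORM:P1(v=0,ok=F), EMIT:-] out:-; in:P3
Tick 4: [PARSE:-, VALIDATE:P3(v=18,ok=F), TRANSFORM:P2(v=0,ok=F), EMIT:P1(v=0,ok=F)] out:-; in:-
Tick 5: [PARSE:-, VALIDATE:-, TRANSFORM:P3(v=0,ok=F), EMIT:P2(v=0,ok=F)] out:P1(v=0); in:-
Tick 6: [PARSE:-, VALIDATE:-, TRANSFORM:-, EMIT:P3(v=0,ok=F)] out:P2(v=0); in:-
Tick 7: [PARSE:-, VALIDATE:-, TRANSFORM:-, EMIT:-] out:P3(v=0); in:-
P3: arrives tick 3, valid=False (id=3, id%4=3), emit tick 7, final value 0

Answer: 7 0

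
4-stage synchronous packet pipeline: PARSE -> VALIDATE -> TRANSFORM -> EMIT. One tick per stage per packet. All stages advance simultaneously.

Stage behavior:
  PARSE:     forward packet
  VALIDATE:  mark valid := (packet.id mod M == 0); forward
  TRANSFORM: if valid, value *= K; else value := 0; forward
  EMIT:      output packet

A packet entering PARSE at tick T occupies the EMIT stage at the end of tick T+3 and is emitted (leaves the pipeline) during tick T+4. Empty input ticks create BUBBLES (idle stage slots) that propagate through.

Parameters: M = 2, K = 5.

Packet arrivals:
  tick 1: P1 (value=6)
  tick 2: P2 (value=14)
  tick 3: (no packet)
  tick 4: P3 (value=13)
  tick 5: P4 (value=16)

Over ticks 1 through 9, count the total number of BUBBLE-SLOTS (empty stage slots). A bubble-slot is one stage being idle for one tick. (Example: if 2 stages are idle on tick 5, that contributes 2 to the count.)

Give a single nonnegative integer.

Tick 1: [PARSE:P1(v=6,ok=F), VALIDATE:-, TRANSFORM:-, EMIT:-] out:-; bubbles=3
Tick 2: [PARSE:P2(v=14,ok=F), VALIDATE:P1(v=6,ok=F), TRANSFORM:-, EMIT:-] out:-; bubbles=2
Tick 3: [PARSE:-, VALIDATE:P2(v=14,ok=T), TRANSFORM:P1(v=0,ok=F), EMIT:-] out:-; bubbles=2
Tick 4: [PARSE:P3(v=13,ok=F), VALIDATE:-, TRANSFORM:P2(v=70,ok=T), EMIT:P1(v=0,ok=F)] out:-; bubbles=1
Tick 5: [PARSE:P4(v=16,ok=F), VALIDATE:P3(v=13,ok=F), TRANSFORM:-, EMIT:P2(v=70,ok=T)] out:P1(v=0); bubbles=1
Tick 6: [PARSE:-, VALIDATE:P4(v=16,ok=T), TRANSFORM:P3(v=0,ok=F), EMIT:-] out:P2(v=70); bubbles=2
Tick 7: [PARSE:-, VALIDATE:-, TRANSFORM:P4(v=80,ok=T), EMIT:P3(v=0,ok=F)] out:-; bubbles=2
Tick 8: [PARSE:-, VALIDATE:-, TRANSFORM:-, EMIT:P4(v=80,ok=T)] out:P3(v=0); bubbles=3
Tick 9: [PARSE:-, VALIDATE:-, TRANSFORM:-, EMIT:-] out:P4(v=80); bubbles=4
Total bubble-slots: 20

Answer: 20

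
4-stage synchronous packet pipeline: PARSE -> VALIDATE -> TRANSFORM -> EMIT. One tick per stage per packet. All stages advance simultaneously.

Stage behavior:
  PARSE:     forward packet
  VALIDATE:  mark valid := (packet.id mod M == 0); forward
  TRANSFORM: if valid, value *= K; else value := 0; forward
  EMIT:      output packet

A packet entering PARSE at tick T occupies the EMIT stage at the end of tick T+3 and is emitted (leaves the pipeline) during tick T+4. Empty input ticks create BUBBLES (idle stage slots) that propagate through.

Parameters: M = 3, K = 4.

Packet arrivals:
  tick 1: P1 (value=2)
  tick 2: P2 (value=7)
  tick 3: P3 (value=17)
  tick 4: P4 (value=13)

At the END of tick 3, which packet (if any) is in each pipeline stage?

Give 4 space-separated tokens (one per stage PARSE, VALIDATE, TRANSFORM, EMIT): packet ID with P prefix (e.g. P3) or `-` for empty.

Answer: P3 P2 P1 -

Derivation:
Tick 1: [PARSE:P1(v=2,ok=F), VALIDATE:-, TRANSFORM:-, EMIT:-] out:-; in:P1
Tick 2: [PARSE:P2(v=7,ok=F), VALIDATE:P1(v=2,ok=F), TRANSFORM:-, EMIT:-] out:-; in:P2
Tick 3: [PARSE:P3(v=17,ok=F), VALIDATE:P2(v=7,ok=F), TRANSFORM:P1(v=0,ok=F), EMIT:-] out:-; in:P3
At end of tick 3: ['P3', 'P2', 'P1', '-']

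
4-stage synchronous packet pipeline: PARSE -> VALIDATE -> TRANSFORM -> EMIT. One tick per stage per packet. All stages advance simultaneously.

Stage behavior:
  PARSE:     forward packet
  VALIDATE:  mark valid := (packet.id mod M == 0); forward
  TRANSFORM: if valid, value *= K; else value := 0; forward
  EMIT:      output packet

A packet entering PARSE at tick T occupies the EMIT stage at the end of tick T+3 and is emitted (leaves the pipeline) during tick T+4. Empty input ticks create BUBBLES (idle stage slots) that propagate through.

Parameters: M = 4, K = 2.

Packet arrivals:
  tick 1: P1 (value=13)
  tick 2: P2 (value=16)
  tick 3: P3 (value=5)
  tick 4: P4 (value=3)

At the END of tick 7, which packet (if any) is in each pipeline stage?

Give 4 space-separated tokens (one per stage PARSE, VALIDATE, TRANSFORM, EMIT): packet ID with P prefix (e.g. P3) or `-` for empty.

Tick 1: [PARSE:P1(v=13,ok=F), VALIDATE:-, TRANSFORM:-, EMIT:-] out:-; in:P1
Tick 2: [PARSE:P2(v=16,ok=F), VALIDATE:P1(v=13,ok=F), TRANSFORM:-, EMIT:-] out:-; in:P2
Tick 3: [PARSE:P3(v=5,ok=F), VALIDATE:P2(v=16,ok=F), TRANSFORM:P1(v=0,ok=F), EMIT:-] out:-; in:P3
Tick 4: [PARSE:P4(v=3,ok=F), VALIDATE:P3(v=5,ok=F), TRANSFORM:P2(v=0,ok=F), EMIT:P1(v=0,ok=F)] out:-; in:P4
Tick 5: [PARSE:-, VALIDATE:P4(v=3,ok=T), TRANSFORM:P3(v=0,ok=F), EMIT:P2(v=0,ok=F)] out:P1(v=0); in:-
Tick 6: [PARSE:-, VALIDATE:-, TRANSFORM:P4(v=6,ok=T), EMIT:P3(v=0,ok=F)] out:P2(v=0); in:-
Tick 7: [PARSE:-, VALIDATE:-, TRANSFORM:-, EMIT:P4(v=6,ok=T)] out:P3(v=0); in:-
At end of tick 7: ['-', '-', '-', 'P4']

Answer: - - - P4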